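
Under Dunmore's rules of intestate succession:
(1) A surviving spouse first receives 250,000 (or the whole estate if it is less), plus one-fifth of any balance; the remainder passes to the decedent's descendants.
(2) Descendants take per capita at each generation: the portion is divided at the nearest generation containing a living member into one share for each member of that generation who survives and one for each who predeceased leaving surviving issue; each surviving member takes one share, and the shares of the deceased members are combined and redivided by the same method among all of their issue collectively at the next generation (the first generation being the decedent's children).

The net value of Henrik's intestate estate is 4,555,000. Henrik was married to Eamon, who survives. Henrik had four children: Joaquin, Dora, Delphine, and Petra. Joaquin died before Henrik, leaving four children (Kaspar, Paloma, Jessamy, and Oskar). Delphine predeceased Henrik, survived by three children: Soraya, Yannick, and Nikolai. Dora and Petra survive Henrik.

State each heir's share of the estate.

Eamon first takes 250,000, leaving a balance of 4,305,000. Eamon then takes one-fifth of the balance (861,000), for a total of 1,111,000. The remaining 3,444,000 passes to the descendants.
The descendants' portion (3,444,000) is divided at the children's generation into 4 shares of 861,000. Dora and Petra each take 861,000. The 2 shares of the deceased (Joaquin and Delphine) are combined into a pool of 1,722,000.
That pool (1,722,000) is divided at the grandchildren's generation equally among Kaspar, Paloma, Jessamy, Oskar, Soraya, Yannick, and Nikolai: 246,000 each.

Eamon: 1,111,000; Kaspar: 246,000; Paloma: 246,000; Jessamy: 246,000; Oskar: 246,000; Dora: 861,000; Soraya: 246,000; Yannick: 246,000; Nikolai: 246,000; Petra: 861,000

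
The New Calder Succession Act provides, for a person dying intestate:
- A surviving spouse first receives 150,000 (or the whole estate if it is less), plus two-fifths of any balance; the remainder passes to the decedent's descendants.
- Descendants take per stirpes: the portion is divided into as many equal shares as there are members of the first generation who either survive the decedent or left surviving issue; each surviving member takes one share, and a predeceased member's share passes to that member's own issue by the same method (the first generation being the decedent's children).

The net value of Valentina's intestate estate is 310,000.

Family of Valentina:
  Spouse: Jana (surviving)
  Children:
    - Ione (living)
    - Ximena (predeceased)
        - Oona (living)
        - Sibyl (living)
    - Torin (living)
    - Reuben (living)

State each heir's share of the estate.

Jana: 214,000; Ione: 24,000; Oona: 12,000; Sibyl: 12,000; Torin: 24,000; Reuben: 24,000

Jana first takes 150,000, leaving a balance of 160,000. Jana then takes two-fifths of the balance (64,000), for a total of 214,000. The remaining 96,000 passes to the descendants.
The descendants' portion (96,000) is divided into 4 shares of 24,000: Ione, Torin, and Reuben each take 24,000; Ximena's 24,000 share passes to Ximena's issue.
Ximena's share (24,000) is divided into 2 shares of 12,000: Oona and Sibyl each take 12,000.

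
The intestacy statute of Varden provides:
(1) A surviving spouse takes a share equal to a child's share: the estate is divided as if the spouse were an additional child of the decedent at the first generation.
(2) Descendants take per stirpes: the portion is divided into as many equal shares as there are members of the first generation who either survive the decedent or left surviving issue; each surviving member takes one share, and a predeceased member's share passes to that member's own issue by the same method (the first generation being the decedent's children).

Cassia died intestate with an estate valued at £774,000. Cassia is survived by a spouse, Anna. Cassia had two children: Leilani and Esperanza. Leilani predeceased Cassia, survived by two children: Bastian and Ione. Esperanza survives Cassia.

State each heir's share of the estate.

Anna: £258,000; Bastian: £129,000; Ione: £129,000; Esperanza: £258,000

The spouse counts as an additional share at the children's level, so there are 3 primary shares of £258,000. Anna takes one such share (£258,000).
The children's combined portion (£516,000) is divided into 2 shares of £258,000: Esperanza takes £258,000; Leilani's £258,000 share passes to Leilani's issue.
Leilani's share (£258,000) is divided into 2 shares of £129,000: Bastian and Ione each take £129,000.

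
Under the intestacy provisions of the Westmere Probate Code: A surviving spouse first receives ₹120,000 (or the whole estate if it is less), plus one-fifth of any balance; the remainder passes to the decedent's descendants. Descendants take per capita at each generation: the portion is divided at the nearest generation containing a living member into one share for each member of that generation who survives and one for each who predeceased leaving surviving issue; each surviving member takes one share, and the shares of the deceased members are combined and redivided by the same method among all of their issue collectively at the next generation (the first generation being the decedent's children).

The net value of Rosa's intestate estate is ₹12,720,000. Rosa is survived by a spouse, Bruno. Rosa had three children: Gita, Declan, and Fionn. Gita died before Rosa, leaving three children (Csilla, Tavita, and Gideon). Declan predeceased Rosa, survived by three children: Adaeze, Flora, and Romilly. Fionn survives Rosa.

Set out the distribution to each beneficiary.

Bruno first takes ₹120,000, leaving a balance of ₹12,600,000. Bruno then takes one-fifth of the balance (₹2,520,000), for a total of ₹2,640,000. The remaining ₹10,080,000 passes to the descendants.
The descendants' portion (₹10,080,000) is divided at the children's generation into 3 shares of ₹3,360,000. Fionn takes ₹3,360,000. The 2 shares of the deceased (Gita and Declan) are combined into a pool of ₹6,720,000.
That pool (₹6,720,000) is divided at the grandchildren's generation equally among Csilla, Tavita, Gideon, Adaeze, Flora, and Romilly: ₹1,120,000 each.

Bruno: ₹2,640,000; Csilla: ₹1,120,000; Tavita: ₹1,120,000; Gideon: ₹1,120,000; Adaeze: ₹1,120,000; Flora: ₹1,120,000; Romilly: ₹1,120,000; Fionn: ₹3,360,000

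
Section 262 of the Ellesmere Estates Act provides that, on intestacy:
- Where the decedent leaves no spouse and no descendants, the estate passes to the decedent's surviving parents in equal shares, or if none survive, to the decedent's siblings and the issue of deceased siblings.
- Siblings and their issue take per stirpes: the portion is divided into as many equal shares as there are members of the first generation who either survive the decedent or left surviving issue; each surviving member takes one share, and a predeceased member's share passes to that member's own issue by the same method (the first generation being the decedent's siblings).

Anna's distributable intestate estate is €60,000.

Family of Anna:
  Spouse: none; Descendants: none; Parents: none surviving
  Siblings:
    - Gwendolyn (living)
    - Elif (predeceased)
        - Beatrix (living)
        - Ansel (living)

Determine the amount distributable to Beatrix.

The entire €60,000 passes to the siblings and their issue.
That amount (€60,000) is divided into 2 shares of €30,000: Gwendolyn takes €30,000; Elif's €30,000 share passes to Elif's issue.
Elif's share (€30,000) is divided into 2 shares of €15,000: Beatrix and Ansel each take €15,000.

Beatrix receives €15,000.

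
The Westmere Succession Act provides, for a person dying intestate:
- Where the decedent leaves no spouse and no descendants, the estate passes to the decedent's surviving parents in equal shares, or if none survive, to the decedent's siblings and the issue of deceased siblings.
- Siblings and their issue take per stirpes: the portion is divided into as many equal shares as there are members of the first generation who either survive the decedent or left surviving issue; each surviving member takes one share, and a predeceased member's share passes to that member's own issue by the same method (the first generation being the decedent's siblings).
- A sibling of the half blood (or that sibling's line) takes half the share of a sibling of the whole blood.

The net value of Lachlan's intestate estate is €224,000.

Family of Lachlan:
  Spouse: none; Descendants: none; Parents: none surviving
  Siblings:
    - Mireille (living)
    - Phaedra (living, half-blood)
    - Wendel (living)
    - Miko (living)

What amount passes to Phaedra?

Phaedra receives €32,000.

The entire €224,000 passes to the siblings and their issue.
Counting each half-blood sibling's line as half a unit, there are 7/2 units in €224,000, so one unit is €64,000. Whole-blood lines (Mireille, Wendel, and Miko) take €64,000 each; half-blood lines (Phaedra) take €32,000 each.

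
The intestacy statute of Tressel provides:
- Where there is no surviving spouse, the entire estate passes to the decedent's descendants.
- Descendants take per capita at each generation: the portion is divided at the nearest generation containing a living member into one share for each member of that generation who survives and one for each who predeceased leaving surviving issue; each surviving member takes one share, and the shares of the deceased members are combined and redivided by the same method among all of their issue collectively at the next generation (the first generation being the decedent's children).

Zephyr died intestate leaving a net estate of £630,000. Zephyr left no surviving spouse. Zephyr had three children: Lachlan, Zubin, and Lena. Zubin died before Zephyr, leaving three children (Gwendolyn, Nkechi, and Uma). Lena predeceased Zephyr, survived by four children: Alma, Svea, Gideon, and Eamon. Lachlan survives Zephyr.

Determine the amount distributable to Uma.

Uma receives £60,000.

The entire £630,000 passes to the descendants.
That amount (£630,000) is divided at the children's generation into 3 shares of £210,000. Lachlan takes £210,000. The 2 shares of the deceased (Zubin and Lena) are combined into a pool of £420,000.
That pool (£420,000) is divided at the grandchildren's generation equally among Gwendolyn, Nkechi, Uma, Alma, Svea, Gideon, and Eamon: £60,000 each.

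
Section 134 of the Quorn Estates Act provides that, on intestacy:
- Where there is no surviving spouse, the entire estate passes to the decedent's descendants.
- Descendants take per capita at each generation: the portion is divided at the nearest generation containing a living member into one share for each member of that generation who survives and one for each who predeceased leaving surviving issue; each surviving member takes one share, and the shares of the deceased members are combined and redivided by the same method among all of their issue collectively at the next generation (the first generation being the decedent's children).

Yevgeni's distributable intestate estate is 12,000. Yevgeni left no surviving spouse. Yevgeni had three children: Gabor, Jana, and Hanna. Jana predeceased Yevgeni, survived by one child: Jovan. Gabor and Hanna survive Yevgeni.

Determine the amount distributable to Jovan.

The entire 12,000 passes to the descendants.
That amount (12,000) is divided at the children's generation into 3 shares of 4,000. Gabor and Hanna each take 4,000. The remaining share for the deceased Jana (4,000) is carried to the next generation.
That pool (4,000) passes entirely to Jovan, the sole taker at the grandchildren's generation.

Jovan receives 4,000.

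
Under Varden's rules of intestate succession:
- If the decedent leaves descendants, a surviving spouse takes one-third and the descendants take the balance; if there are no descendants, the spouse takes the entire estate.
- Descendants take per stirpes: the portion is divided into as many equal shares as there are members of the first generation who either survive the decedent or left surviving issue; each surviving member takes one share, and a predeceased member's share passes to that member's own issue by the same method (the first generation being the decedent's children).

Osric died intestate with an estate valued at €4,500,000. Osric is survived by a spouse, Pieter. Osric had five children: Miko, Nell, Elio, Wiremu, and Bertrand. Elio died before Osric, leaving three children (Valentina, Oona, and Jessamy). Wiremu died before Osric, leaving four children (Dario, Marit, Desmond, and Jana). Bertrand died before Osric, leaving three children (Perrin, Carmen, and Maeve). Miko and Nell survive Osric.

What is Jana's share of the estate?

Pieter takes one-third of €4,500,000 = €1,500,000. The remaining €3,000,000 passes to the descendants.
The descendants' portion (€3,000,000) is divided into 5 shares of €600,000: Miko and Nell each take €600,000; Elio's €600,000 share passes to Elio's issue; Wiremu's €600,000 share passes to Wiremu's issue; Bertrand's €600,000 share passes to Bertrand's issue.
Elio's share (€600,000) is divided into 3 shares of €200,000: Valentina, Oona, and Jessamy each take €200,000.
Wiremu's share (€600,000) is divided into 4 shares of €150,000: Dario, Marit, Desmond, and Jana each take €150,000.
Bertrand's share (€600,000) is divided into 3 shares of €200,000: Perrin, Carmen, and Maeve each take €200,000.

Jana receives €150,000.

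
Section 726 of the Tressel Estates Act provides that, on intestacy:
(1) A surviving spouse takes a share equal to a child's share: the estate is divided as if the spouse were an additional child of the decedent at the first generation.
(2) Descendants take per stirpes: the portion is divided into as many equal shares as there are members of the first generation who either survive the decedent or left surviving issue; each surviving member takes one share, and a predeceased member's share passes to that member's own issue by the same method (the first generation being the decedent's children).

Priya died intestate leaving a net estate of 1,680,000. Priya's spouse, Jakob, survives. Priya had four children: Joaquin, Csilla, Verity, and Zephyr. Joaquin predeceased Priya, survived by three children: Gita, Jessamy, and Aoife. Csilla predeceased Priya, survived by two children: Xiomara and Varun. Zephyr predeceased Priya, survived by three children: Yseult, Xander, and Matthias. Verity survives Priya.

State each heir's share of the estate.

The spouse counts as an additional share at the children's level, so there are 5 primary shares of 336,000. Jakob takes one such share (336,000).
The children's combined portion (1,344,000) is divided into 4 shares of 336,000: Verity takes 336,000; Joaquin's 336,000 share passes to Joaquin's issue; Csilla's 336,000 share passes to Csilla's issue; Zephyr's 336,000 share passes to Zephyr's issue.
Joaquin's share (336,000) is divided into 3 shares of 112,000: Gita, Jessamy, and Aoife each take 112,000.
Csilla's share (336,000) is divided into 2 shares of 168,000: Xiomara and Varun each take 168,000.
Zephyr's share (336,000) is divided into 3 shares of 112,000: Yseult, Xander, and Matthias each take 112,000.

Jakob: 336,000; Gita: 112,000; Jessamy: 112,000; Aoife: 112,000; Xiomara: 168,000; Varun: 168,000; Verity: 336,000; Yseult: 112,000; Xander: 112,000; Matthias: 112,000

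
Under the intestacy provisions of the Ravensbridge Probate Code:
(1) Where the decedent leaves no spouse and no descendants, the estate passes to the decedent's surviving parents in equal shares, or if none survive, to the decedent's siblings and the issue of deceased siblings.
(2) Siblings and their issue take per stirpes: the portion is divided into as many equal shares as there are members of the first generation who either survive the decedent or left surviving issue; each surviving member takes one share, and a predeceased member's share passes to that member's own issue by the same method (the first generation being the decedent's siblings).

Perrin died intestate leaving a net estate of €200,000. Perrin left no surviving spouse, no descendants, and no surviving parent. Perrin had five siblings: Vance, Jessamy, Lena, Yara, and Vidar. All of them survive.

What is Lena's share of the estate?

Lena receives €40,000.

The entire €200,000 passes to the siblings and their issue.
That amount (€200,000) is divided into 5 shares of €40,000: Vance, Jessamy, Lena, Yara, and Vidar each take €40,000.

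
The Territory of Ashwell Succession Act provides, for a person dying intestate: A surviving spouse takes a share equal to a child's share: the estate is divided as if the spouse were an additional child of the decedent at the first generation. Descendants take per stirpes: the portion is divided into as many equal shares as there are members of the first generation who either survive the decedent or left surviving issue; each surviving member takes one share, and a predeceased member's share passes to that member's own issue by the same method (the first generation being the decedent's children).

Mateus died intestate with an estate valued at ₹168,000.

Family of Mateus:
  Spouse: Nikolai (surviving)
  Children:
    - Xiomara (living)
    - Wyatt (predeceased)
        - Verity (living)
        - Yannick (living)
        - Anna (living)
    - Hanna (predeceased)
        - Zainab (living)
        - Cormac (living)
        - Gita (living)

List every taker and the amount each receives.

Nikolai: ₹42,000; Xiomara: ₹42,000; Verity: ₹14,000; Yannick: ₹14,000; Anna: ₹14,000; Zainab: ₹14,000; Cormac: ₹14,000; Gita: ₹14,000

The spouse counts as an additional share at the children's level, so there are 4 primary shares of ₹42,000. Nikolai takes one such share (₹42,000).
The children's combined portion (₹126,000) is divided into 3 shares of ₹42,000: Xiomara takes ₹42,000; Wyatt's ₹42,000 share passes to Wyatt's issue; Hanna's ₹42,000 share passes to Hanna's issue.
Wyatt's share (₹42,000) is divided into 3 shares of ₹14,000: Verity, Yannick, and Anna each take ₹14,000.
Hanna's share (₹42,000) is divided into 3 shares of ₹14,000: Zainab, Cormac, and Gita each take ₹14,000.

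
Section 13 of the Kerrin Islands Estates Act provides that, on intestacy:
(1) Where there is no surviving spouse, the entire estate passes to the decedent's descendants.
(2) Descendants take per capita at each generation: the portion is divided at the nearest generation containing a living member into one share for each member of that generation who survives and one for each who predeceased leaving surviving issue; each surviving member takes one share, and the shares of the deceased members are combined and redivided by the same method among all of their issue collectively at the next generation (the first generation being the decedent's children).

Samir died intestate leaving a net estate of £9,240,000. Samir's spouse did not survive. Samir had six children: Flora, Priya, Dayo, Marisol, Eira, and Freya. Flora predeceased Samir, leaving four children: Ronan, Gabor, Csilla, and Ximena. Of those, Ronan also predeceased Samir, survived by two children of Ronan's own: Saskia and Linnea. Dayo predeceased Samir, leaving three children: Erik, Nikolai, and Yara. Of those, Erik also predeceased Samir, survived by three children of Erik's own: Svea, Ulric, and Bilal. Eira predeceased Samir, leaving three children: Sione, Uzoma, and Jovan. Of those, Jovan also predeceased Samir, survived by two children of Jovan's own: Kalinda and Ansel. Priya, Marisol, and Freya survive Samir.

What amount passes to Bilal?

The entire £9,240,000 passes to the descendants.
That amount (£9,240,000) is divided at the children's generation into 6 shares of £1,540,000. Priya, Marisol, and Freya each take £1,540,000. The 3 shares of the deceased (Flora, Dayo, and Eira) are combined into a pool of £4,620,000.
That pool (£4,620,000) is divided at the grandchildren's generation into 10 shares of £462,000. Gabor, Csilla, Ximena, Nikolai, Yara, Sione, and Uzoma each take £462,000. The 3 shares of the deceased (Ronan, Erik, and Jovan) are combined into a pool of £1,386,000.
That pool (£1,386,000) is divided at the great-grandchildren's generation equally among Saskia, Linnea, Svea, Ulric, Bilal, Kalinda, and Ansel: £198,000 each.

Bilal receives £198,000.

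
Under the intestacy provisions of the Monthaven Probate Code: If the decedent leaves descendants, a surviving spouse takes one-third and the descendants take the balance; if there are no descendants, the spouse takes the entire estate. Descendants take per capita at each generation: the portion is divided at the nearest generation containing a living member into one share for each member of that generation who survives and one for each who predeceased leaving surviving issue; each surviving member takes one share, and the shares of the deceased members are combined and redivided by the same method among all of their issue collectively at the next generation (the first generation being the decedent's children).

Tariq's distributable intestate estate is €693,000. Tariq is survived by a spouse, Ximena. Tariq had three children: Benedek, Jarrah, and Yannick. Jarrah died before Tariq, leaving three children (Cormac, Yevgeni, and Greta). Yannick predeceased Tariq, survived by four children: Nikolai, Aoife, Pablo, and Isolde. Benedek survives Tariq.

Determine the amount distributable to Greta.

Greta receives €44,000.

Ximena takes one-third of €693,000 = €231,000. The remaining €462,000 passes to the descendants.
The descendants' portion (€462,000) is divided at the children's generation into 3 shares of €154,000. Benedek takes €154,000. The 2 shares of the deceased (Jarrah and Yannick) are combined into a pool of €308,000.
That pool (€308,000) is divided at the grandchildren's generation equally among Cormac, Yevgeni, Greta, Nikolai, Aoife, Pablo, and Isolde: €44,000 each.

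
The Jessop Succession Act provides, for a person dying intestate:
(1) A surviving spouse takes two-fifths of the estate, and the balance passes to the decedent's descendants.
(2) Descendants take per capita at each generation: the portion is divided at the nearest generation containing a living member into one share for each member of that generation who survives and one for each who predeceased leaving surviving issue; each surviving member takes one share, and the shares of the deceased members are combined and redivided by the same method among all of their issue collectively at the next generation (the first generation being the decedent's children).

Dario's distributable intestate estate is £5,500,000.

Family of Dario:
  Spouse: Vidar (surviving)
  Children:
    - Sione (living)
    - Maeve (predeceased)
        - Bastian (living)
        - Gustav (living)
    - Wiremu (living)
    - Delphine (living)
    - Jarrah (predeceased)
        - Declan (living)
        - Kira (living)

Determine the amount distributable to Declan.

Declan receives £330,000.

Vidar takes two-fifths of £5,500,000 = £2,200,000. The remaining £3,300,000 passes to the descendants.
The descendants' portion (£3,300,000) is divided at the children's generation into 5 shares of £660,000. Sione, Wiremu, and Delphine each take £660,000. The 2 shares of the deceased (Maeve and Jarrah) are combined into a pool of £1,320,000.
That pool (£1,320,000) is divided at the grandchildren's generation equally among Bastian, Gustav, Declan, and Kira: £330,000 each.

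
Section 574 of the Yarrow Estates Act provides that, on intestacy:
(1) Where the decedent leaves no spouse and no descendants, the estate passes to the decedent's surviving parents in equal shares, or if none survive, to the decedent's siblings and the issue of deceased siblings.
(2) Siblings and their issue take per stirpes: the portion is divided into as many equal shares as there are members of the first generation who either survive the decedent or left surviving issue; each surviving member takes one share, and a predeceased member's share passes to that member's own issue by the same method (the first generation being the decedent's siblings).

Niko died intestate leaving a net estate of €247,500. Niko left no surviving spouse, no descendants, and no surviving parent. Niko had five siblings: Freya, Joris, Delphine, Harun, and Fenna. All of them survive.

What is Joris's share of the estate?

Joris receives €49,500.

The entire €247,500 passes to the siblings and their issue.
That amount (€247,500) is divided into 5 shares of €49,500: Freya, Joris, Delphine, Harun, and Fenna each take €49,500.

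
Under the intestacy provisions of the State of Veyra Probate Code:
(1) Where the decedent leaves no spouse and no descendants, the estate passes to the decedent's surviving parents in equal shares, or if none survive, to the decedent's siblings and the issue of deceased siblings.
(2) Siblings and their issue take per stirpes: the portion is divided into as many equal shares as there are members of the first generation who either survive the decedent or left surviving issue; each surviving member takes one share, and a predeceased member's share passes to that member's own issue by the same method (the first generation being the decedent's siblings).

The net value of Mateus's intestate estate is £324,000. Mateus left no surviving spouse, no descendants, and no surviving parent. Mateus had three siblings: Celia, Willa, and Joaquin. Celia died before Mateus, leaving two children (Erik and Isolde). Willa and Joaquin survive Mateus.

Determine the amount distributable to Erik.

The entire £324,000 passes to the siblings and their issue.
That amount (£324,000) is divided into 3 shares of £108,000: Willa and Joaquin each take £108,000; Celia's £108,000 share passes to Celia's issue.
Celia's share (£108,000) is divided into 2 shares of £54,000: Erik and Isolde each take £54,000.

Erik receives £54,000.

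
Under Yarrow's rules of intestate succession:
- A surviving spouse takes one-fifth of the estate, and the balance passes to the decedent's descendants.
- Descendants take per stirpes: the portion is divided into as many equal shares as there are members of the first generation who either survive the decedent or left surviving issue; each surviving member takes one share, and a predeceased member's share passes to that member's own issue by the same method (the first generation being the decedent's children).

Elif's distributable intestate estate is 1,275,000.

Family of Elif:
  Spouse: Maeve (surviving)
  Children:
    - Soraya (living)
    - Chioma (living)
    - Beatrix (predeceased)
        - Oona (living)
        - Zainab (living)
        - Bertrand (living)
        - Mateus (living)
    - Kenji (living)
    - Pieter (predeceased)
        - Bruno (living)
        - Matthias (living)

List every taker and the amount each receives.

Maeve: 255,000; Soraya: 204,000; Chioma: 204,000; Oona: 51,000; Zainab: 51,000; Bertrand: 51,000; Mateus: 51,000; Kenji: 204,000; Bruno: 102,000; Matthias: 102,000

Maeve takes one-fifth of 1,275,000 = 255,000. The remaining 1,020,000 passes to the descendants.
The descendants' portion (1,020,000) is divided into 5 shares of 204,000: Soraya, Chioma, and Kenji each take 204,000; Beatrix's 204,000 share passes to Beatrix's issue; Pieter's 204,000 share passes to Pieter's issue.
Beatrix's share (204,000) is divided into 4 shares of 51,000: Oona, Zainab, Bertrand, and Mateus each take 51,000.
Pieter's share (204,000) is divided into 2 shares of 102,000: Bruno and Matthias each take 102,000.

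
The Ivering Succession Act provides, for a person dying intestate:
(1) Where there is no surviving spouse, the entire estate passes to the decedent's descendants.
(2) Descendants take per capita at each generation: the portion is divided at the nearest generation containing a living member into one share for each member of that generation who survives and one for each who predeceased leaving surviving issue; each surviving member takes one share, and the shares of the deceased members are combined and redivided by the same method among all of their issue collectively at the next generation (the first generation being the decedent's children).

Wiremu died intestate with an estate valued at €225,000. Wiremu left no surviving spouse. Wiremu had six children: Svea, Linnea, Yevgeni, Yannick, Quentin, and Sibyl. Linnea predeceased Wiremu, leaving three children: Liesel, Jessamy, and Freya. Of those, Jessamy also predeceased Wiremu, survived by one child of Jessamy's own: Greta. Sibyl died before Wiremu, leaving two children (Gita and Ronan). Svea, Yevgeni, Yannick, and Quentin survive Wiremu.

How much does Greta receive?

Greta receives €15,000.

The entire €225,000 passes to the descendants.
That amount (€225,000) is divided at the children's generation into 6 shares of €37,500. Svea, Yevgeni, Yannick, and Quentin each take €37,500. The 2 shares of the deceased (Linnea and Sibyl) are combined into a pool of €75,000.
That pool (€75,000) is divided at the grandchildren's generation into 5 shares of €15,000. Liesel, Freya, Gita, and Ronan each take €15,000. The remaining share for the deceased Jessamy (€15,000) is carried to the next generation.
That pool (€15,000) passes entirely to Greta, the sole taker at the great-grandchildren's generation.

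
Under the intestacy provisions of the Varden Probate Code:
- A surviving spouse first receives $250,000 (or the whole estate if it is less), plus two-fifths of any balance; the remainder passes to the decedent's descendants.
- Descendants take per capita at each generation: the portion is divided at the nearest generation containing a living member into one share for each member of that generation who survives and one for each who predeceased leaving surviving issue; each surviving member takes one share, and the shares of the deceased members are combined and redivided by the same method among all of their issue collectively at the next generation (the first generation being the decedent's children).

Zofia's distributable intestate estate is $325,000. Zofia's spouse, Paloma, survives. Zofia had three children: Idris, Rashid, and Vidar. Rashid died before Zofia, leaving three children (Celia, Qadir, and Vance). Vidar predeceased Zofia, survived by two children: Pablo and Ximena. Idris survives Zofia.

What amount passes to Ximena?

Paloma first takes $250,000, leaving a balance of $75,000. Paloma then takes two-fifths of the balance ($30,000), for a total of $280,000. The remaining $45,000 passes to the descendants.
The descendants' portion ($45,000) is divided at the children's generation into 3 shares of $15,000. Idris takes $15,000. The 2 shares of the deceased (Rashid and Vidar) are combined into a pool of $30,000.
That pool ($30,000) is divided at the grandchildren's generation equally among Celia, Qadir, Vance, Pablo, and Ximena: $6,000 each.

Ximena receives $6,000.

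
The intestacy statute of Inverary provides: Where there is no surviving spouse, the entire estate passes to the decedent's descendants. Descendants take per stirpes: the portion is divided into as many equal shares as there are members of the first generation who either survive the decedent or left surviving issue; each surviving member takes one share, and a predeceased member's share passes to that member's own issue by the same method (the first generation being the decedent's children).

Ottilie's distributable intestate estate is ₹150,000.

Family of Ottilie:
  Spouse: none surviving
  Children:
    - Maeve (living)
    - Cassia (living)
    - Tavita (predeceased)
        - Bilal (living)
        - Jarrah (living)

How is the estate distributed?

The entire ₹150,000 passes to the descendants.
That amount (₹150,000) is divided into 3 shares of ₹50,000: Maeve and Cassia each take ₹50,000; Tavita's ₹50,000 share passes to Tavita's issue.
Tavita's share (₹50,000) is divided into 2 shares of ₹25,000: Bilal and Jarrah each take ₹25,000.

Maeve: ₹50,000; Cassia: ₹50,000; Bilal: ₹25,000; Jarrah: ₹25,000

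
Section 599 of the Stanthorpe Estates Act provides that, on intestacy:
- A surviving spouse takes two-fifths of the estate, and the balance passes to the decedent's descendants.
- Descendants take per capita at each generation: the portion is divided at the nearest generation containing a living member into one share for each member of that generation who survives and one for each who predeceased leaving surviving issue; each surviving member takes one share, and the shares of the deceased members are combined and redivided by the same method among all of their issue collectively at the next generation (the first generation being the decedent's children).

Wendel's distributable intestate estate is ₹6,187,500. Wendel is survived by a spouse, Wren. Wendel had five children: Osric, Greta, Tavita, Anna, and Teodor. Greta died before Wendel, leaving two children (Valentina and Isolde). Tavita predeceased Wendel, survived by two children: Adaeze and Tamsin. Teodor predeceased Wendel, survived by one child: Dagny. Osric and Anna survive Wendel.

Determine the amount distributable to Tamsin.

Wren takes two-fifths of ₹6,187,500 = ₹2,475,000. The remaining ₹3,712,500 passes to the descendants.
The descendants' portion (₹3,712,500) is divided at the children's generation into 5 shares of ₹742,500. Osric and Anna each take ₹742,500. The 3 shares of the deceased (Greta, Tavita, and Teodor) are combined into a pool of ₹2,227,500.
That pool (₹2,227,500) is divided at the grandchildren's generation equally among Valentina, Isolde, Adaeze, Tamsin, and Dagny: ₹445,500 each.

Tamsin receives ₹445,500.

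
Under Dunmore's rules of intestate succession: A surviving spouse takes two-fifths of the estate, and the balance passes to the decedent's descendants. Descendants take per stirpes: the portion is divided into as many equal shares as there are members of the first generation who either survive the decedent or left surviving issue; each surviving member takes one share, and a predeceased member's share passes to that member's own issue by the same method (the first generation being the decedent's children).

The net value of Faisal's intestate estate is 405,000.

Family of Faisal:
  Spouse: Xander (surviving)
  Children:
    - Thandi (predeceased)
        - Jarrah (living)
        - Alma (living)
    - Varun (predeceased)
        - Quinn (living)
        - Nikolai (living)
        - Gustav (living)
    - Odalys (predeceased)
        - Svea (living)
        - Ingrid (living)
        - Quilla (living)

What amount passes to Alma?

Xander takes two-fifths of 405,000 = 162,000. The remaining 243,000 passes to the descendants.
The descendants' portion (243,000) is divided into 3 shares of 81,000: Thandi's 81,000 share passes to Thandi's issue; Varun's 81,000 share passes to Varun's issue; Odalys's 81,000 share passes to Odalys's issue.
Thandi's share (81,000) is divided into 2 shares of 40,500: Jarrah and Alma each take 40,500.
Varun's share (81,000) is divided into 3 shares of 27,000: Quinn, Nikolai, and Gustav each take 27,000.
Odalys's share (81,000) is divided into 3 shares of 27,000: Svea, Ingrid, and Quilla each take 27,000.

Alma receives 40,500.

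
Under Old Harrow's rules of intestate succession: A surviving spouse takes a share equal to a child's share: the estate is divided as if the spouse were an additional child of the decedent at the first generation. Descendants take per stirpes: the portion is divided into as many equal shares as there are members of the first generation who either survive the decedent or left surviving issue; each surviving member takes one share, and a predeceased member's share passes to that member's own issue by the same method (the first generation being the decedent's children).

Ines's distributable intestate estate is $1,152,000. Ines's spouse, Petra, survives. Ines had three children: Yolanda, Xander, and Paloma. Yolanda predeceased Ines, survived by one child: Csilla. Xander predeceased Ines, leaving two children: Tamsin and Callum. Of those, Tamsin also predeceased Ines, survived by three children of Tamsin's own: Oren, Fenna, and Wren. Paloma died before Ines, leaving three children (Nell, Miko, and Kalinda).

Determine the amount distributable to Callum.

Callum receives $144,000.

The spouse counts as an additional share at the children's level, so there are 4 primary shares of $288,000. Petra takes one such share ($288,000).
The children's combined portion ($864,000) is divided into 3 shares of $288,000: Yolanda's $288,000 share passes to Yolanda's issue; Xander's $288,000 share passes to Xander's issue; Paloma's $288,000 share passes to Paloma's issue.
Yolanda's share ($288,000) passes entirely to Csilla.
Xander's share ($288,000) is divided into 2 shares of $144,000: Callum takes $144,000; Tamsin's $144,000 share passes to Tamsin's issue.
Tamsin's share ($144,000) is divided into 3 shares of $48,000: Oren, Fenna, and Wren each take $48,000.
Paloma's share ($288,000) is divided into 3 shares of $96,000: Nell, Miko, and Kalinda each take $96,000.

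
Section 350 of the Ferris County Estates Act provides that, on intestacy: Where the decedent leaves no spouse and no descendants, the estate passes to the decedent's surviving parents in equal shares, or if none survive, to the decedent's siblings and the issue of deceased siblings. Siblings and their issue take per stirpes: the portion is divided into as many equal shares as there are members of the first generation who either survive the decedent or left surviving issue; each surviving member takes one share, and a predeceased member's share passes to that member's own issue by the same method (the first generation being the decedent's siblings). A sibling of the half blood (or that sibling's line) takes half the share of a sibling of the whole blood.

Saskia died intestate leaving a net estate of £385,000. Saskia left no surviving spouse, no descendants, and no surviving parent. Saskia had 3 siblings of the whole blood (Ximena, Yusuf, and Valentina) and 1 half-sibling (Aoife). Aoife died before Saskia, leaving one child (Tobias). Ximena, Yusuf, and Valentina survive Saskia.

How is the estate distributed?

Tobias: £55,000; Ximena: £110,000; Yusuf: £110,000; Valentina: £110,000

The entire £385,000 passes to the siblings and their issue.
Counting each half-blood sibling's line as half a unit, there are 7/2 units in £385,000, so one unit is £110,000. Whole-blood lines (Ximena, Yusuf, and Valentina) take £110,000 each; half-blood lines (Aoife) take £55,000 each.
Aoife's share (£55,000) passes entirely to Tobias.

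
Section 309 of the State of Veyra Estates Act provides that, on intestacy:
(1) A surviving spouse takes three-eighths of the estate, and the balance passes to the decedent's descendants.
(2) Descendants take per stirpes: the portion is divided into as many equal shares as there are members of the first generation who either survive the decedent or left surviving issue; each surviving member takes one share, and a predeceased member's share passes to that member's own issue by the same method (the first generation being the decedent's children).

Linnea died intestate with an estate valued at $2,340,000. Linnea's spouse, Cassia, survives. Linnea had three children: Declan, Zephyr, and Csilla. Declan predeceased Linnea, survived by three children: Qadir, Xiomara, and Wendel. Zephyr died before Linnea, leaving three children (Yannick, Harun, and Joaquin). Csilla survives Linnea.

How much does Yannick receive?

Cassia takes three-eighths of $2,340,000 = $877,500. The remaining $1,462,500 passes to the descendants.
The descendants' portion ($1,462,500) is divided into 3 shares of $487,500: Csilla takes $487,500; Declan's $487,500 share passes to Declan's issue; Zephyr's $487,500 share passes to Zephyr's issue.
Declan's share ($487,500) is divided into 3 shares of $162,500: Qadir, Xiomara, and Wendel each take $162,500.
Zephyr's share ($487,500) is divided into 3 shares of $162,500: Yannick, Harun, and Joaquin each take $162,500.

Yannick receives $162,500.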